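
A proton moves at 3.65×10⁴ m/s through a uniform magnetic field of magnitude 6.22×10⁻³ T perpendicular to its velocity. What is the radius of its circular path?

r ≈ 0.0613 m

The magnetic force provides the centripetal force: |q|vB = mv²/r.
r = mv/(|q|B) = (1.673×10⁻²⁷)(3.65×10⁴)/((1.602×10⁻¹⁹)(6.22×10⁻³)) ≈ 0.0613 m.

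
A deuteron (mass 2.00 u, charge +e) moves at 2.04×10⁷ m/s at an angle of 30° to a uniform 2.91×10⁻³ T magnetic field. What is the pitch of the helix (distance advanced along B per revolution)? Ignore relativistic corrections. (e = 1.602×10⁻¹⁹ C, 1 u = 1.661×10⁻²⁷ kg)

v∥ = v cosθ = 2.04×10⁷·cos30° ≈ 1.767×10⁷ m/s.
T = 2πm/(|q|B) = 2π(3.322×10⁻²⁷)/((1.602×10⁻¹⁹)(2.91×10⁻³)) ≈ 4.477×10⁻⁵ s.
pitch = v∥ T = (1.767×10⁷)(4.477×10⁻⁵) ≈ 791 m.

p ≈ 791 m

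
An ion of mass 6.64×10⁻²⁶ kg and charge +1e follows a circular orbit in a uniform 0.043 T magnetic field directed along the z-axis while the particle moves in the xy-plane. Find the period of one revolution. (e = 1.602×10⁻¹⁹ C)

T ≈ 6.1×10⁻⁵ s

The cyclotron period depends only on m, q, B: T = 2πm/(|q|B).
T = 2π(6.64×10⁻²⁶)/((1.602×10⁻¹⁹)(0.043)) ≈ 6.1×10⁻⁵ s.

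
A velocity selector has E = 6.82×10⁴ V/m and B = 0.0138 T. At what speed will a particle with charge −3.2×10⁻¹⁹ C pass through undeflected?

For undeflected motion the electric and magnetic forces balance: qE = qvB.
v = E/B = 6.82×10⁴/0.0138 = 4.94×10⁶ m/s.

v = 4.94×10⁶ m/s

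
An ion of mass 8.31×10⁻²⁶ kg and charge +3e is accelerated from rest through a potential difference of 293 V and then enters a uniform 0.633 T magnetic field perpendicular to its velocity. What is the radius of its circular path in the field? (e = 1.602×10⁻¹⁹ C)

r ≈ 0.0159 m

Acceleration: |q|V = ½mv² ⇒ v = √(2|q|V/m) = √(2·4.806×10⁻¹⁹·293/8.31×10⁻²⁶) ≈ 5.822×10⁴ m/s.
In the field: r = mv/(|q|B) = (8.31×10⁻²⁶)(5.822×10⁴)/((4.806×10⁻¹⁹)(0.633)) ≈ 0.0159 m.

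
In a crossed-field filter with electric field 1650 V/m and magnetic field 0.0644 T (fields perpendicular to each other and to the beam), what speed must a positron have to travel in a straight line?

v = 2.56×10⁴ m/s

Zero net Lorentz force requires |qE| = |q v×B|, i.e. E = vB.
v = E/B = 1650/0.0644 = 2.56×10⁴ m/s.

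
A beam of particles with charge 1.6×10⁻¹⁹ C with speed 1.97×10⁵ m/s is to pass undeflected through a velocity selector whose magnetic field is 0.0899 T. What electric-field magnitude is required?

E = 1.77×10⁴ V/m

For straight-line motion qE = qvB, so E = vB.
E = 1.97×10⁵ × 0.0899 = 1.77×10⁴ V/m.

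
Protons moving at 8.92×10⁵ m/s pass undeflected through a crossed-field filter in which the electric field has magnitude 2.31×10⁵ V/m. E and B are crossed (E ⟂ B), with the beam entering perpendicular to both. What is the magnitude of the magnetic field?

Balance of forces in the selector: qE = qvB ⇒ B = E/v.
B = 2.31×10⁵/8.92×10⁵ = 0.259 T.

B = 0.259 T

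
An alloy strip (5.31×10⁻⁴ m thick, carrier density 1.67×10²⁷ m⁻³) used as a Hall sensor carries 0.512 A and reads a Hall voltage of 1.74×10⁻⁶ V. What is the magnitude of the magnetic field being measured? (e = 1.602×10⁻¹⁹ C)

From V_H = IB/(n e t), B = V_H n e t / I.
B = (1.74×10⁻⁶)(1.67×10²⁷)(1.602×10⁻¹⁹)(5.31×10⁻⁴)/0.512 ≈ 0.483 T.

B ≈ 0.483 T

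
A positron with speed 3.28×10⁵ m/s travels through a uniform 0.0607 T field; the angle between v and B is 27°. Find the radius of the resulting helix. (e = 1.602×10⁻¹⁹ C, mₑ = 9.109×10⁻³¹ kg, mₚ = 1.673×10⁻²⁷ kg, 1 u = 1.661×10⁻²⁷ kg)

r ≈ 1.39×10⁻⁵ m

v⊥ = v sinθ = 3.28×10⁵·sin27° ≈ 1.489×10⁵ m/s.
r = m v⊥/(|q|B) = (9.109×10⁻³¹)(1.489×10⁵)/((1.602×10⁻¹⁹)(0.0607)) ≈ 1.39×10⁻⁵ m.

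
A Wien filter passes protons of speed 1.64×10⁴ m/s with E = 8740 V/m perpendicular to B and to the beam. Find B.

B = 0.533 T

Balance of forces in the selector: qE = qvB ⇒ B = E/v.
B = 8740/1.64×10⁴ = 0.533 T.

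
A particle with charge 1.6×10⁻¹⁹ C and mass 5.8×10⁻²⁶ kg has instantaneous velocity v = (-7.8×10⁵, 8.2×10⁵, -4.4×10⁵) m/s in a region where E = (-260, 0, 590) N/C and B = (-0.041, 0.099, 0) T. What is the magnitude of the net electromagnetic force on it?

|F| ≈ 1.02×10⁻¹⁴ N

v×B = (4.36×10⁴, 1.80×10⁴, -4.36×10⁴) N/C.
E + v×B = (4.33×10⁴, 1.80×10⁴, -4.30×10⁴) N/C.
F = q(E + v×B) = (1.6×10⁻¹⁹ C)·(4.33×10⁴, 1.80×10⁴, -4.30×10⁴) = (6.93×10⁻¹⁵, 2.89×10⁻¹⁵, -6.88×10⁻¹⁵) N.
|F| = 1.02×10⁻¹⁴ N.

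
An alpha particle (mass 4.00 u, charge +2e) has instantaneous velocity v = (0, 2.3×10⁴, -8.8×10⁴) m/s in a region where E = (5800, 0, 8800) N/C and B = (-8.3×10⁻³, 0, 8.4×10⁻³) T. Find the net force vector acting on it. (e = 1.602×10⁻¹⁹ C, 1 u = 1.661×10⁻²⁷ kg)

F ≈ (1.92×10⁻¹⁵, 2.34×10⁻¹⁶, 2.88×10⁻¹⁵) N

v×B = (193, 730, 191) N/C.
E + v×B = (5990, 730, 8990) N/C.
F = q(E + v×B) = (3.204×10⁻¹⁹ C)·(5990, 730, 8990) = (1.92×10⁻¹⁵, 2.34×10⁻¹⁶, 2.88×10⁻¹⁵) N.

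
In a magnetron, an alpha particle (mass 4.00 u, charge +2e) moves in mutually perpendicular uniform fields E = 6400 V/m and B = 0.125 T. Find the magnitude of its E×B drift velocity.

v_d ≈ 5.12×10⁴ m/s

The E×B drift speed is v_d = E/B.
v_d = 6400/0.125 = 5.12×10⁴ m/s.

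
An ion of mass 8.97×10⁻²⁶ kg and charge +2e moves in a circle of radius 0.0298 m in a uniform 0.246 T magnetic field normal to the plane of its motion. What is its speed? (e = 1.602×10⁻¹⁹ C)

v ≈ 2.62×10⁴ m/s

From |q|vB = mv²/r, v = |q|Br/m.
v = (3.204×10⁻¹⁹)(0.246)(0.0298)/8.97×10⁻²⁶ ≈ 2.62×10⁴ m/s.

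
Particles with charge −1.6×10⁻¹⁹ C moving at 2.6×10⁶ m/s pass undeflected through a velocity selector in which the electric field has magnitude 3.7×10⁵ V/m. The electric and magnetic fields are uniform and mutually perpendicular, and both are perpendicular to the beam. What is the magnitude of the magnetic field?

Balance of forces in the selector: qE = qvB ⇒ B = E/v.
B = 3.7×10⁵/2.6×10⁶ = 0.14 T.

B = 0.14 T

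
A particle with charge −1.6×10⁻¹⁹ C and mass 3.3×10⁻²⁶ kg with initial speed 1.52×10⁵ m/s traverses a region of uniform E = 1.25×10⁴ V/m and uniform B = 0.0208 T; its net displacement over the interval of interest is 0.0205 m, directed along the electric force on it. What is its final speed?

B does no work; ΔKE = |q|E d.
½mv_f² = ½mv₀² + |q|Ed = ½(3.3×10⁻²⁶)(1.52×10⁵)² + (1.6×10⁻¹⁹)(1.25×10⁴)(0.0205) ≈ 3.812×10⁻¹⁶ J + 4.100×10⁻¹⁷ J ≈ 4.222×10⁻¹⁶ J.
v_f = √(2·4.222×10⁻¹⁶/3.3×10⁻²⁶) ≈ 1.60×10⁵ m/s.

v_f ≈ 1.60×10⁵ m/s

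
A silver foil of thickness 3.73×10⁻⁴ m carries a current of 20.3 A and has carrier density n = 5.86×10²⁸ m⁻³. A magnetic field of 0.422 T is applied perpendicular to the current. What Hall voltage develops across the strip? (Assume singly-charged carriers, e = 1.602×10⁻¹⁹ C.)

V_H ≈ 2.45×10⁻⁶ V

V_H = IB/(n e t).
V_H = (20.3)(0.422)/((5.86×10²⁸)(1.602×10⁻¹⁹)(3.73×10⁻⁴)) ≈ 2.45×10⁻⁶ V.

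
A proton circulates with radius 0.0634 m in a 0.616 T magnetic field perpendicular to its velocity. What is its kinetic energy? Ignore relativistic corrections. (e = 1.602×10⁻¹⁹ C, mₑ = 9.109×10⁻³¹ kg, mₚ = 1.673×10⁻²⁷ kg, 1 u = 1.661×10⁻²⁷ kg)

KE ≈ 1.17×10⁻¹⁴ J

v = |q|Br/m, then KE = ½mv² = (qBr)²/(2m).
v = (1.602×10⁻¹⁹)(0.616)(0.0634)/1.673×10⁻²⁷ ≈ 3.740×10⁶ m/s.
KE = ½(1.673×10⁻²⁷)(3.740×10⁶)² ≈ 1.17×10⁻¹⁴ J.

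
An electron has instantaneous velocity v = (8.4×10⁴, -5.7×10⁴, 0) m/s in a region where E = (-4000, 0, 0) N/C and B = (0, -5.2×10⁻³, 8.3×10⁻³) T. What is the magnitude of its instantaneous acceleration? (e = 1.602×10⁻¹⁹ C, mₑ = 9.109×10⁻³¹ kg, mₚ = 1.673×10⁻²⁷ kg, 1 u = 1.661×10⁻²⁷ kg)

v×B = (-473, -697, -437) N/C.
E + v×B = (-4470, -697, -437) N/C.
F = q(E + v×B) = (−1.602×10⁻¹⁹ C)·(-4470, -697, -437) = (7.17×10⁻¹⁶, 1.12×10⁻¹⁶, 7.00×10⁻¹⁷) N.
|a| = |F|/m = 7.286×10⁻¹⁶/9.109×10⁻³¹ ≈ 8.00×10¹⁴ m/s².

|a| ≈ 8.00×10¹⁴ m/s²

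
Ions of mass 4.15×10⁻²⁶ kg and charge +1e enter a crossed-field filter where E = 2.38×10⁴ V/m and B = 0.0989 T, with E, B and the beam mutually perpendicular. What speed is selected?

Zero net Lorentz force requires |qE| = |q v×B|, i.e. E = vB.
v = E/B = 2.38×10⁴/0.0989 = 2.41×10⁵ m/s.

v = 2.41×10⁵ m/s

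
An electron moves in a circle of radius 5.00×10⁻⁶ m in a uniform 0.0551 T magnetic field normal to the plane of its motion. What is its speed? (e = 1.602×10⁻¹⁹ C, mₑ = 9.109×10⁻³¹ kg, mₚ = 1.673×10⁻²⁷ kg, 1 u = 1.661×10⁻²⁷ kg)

From |q|vB = mv²/r, v = |q|Br/m.
v = (1.602×10⁻¹⁹)(0.0551)(5.00×10⁻⁶)/9.109×10⁻³¹ ≈ 4.85×10⁴ m/s.

v ≈ 4.85×10⁴ m/s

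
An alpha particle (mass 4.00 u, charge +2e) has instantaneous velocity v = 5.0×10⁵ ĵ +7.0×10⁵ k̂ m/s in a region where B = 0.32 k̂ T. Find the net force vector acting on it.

F ≈ (5.13×10⁻¹⁴, 0, 0) N

v×B = (1.60×10⁵, 0, 0) N/C.
F = q v×B = (3.204×10⁻¹⁹ C)·(1.60×10⁵, 0, 0) = (5.13×10⁻¹⁴, 0, 0) N.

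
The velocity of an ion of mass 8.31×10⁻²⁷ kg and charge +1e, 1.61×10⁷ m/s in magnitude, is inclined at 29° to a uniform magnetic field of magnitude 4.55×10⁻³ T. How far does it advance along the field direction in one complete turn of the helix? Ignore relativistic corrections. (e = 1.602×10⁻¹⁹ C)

v∥ = v cosθ = 1.61×10⁷·cos29° ≈ 1.408×10⁷ m/s.
T = 2πm/(|q|B) = 2π(8.31×10⁻²⁷)/((1.602×10⁻¹⁹)(4.55×10⁻³)) ≈ 7.163×10⁻⁵ s.
pitch = v∥ T = (1.408×10⁷)(7.163×10⁻⁵) ≈ 1010 m.

p ≈ 1010 m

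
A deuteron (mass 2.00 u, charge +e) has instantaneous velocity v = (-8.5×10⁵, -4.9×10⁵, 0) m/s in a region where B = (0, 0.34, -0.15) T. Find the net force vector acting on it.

v×B = (7.35×10⁴, -1.28×10⁵, -2.89×10⁵) N/C.
F = q v×B = (1.602×10⁻¹⁹ C)·(7.35×10⁴, -1.28×10⁵, -2.89×10⁵) = (1.18×10⁻¹⁴, -2.04×10⁻¹⁴, -4.63×10⁻¹⁴) N.

F ≈ (1.18×10⁻¹⁴, -2.04×10⁻¹⁴, -4.63×10⁻¹⁴) N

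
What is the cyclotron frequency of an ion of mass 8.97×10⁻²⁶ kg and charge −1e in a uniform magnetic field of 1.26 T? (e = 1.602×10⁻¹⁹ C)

f ≈ 3.58×10⁵ Hz

f = |q|B/(2πm).
f = (1.602×10⁻¹⁹)(1.26)/(2π·8.97×10⁻²⁶) ≈ 3.58×10⁵ Hz.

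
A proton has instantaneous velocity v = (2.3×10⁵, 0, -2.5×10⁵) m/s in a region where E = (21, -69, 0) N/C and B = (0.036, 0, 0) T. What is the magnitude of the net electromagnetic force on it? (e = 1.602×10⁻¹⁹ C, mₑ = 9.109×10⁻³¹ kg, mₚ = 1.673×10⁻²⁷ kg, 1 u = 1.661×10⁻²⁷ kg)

|F| ≈ 1.45×10⁻¹⁵ N

v×B = (0, -9000, 0) N/C.
E + v×B = (21.0, -9070, 0) N/C.
F = q(E + v×B) = (1.602×10⁻¹⁹ C)·(21.0, -9070, 0) = (3.36×10⁻¹⁸, -1.45×10⁻¹⁵, 0) N.
|F| = 1.45×10⁻¹⁵ N.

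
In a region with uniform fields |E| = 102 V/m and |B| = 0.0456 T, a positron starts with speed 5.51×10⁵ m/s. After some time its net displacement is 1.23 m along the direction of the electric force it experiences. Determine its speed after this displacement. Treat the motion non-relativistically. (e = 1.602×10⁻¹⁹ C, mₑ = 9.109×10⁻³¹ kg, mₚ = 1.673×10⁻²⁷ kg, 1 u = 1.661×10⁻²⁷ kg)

v_f ≈ 6.67×10⁶ m/s

B does no work; ΔKE = |q|E d.
½mv_f² = ½mv₀² + |q|Ed = ½(9.109×10⁻³¹)(5.51×10⁵)² + (1.602×10⁻¹⁹)(102)(1.23) ≈ 1.383×10⁻¹⁹ J + 2.010×10⁻¹⁷ J ≈ 2.024×10⁻¹⁷ J.
v_f = √(2·2.024×10⁻¹⁷/9.109×10⁻³¹) ≈ 6.67×10⁶ m/s.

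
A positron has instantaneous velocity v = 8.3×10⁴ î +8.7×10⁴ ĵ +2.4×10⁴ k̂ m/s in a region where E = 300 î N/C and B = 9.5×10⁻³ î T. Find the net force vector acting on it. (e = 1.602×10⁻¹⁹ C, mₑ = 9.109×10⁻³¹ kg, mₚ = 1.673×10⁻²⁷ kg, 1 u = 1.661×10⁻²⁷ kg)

v×B = (0, 228, -826) N/C.
E + v×B = (300, 228, -826) N/C.
F = q(E + v×B) = (1.602×10⁻¹⁹ C)·(300, 228, -826) = (4.81×10⁻¹⁷, 3.65×10⁻¹⁷, -1.32×10⁻¹⁶) N.

F ≈ (4.81×10⁻¹⁷, 3.65×10⁻¹⁷, -1.32×10⁻¹⁶) N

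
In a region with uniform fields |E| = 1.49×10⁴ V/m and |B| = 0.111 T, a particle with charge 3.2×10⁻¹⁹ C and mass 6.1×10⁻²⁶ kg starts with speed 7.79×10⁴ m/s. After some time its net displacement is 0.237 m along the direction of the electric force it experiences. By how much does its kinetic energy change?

ΔKE ≈ 1.13×10⁻¹⁵ J

The magnetic force is always ⟂ v and does no work; only the electric force changes KE.
ΔKE = F_E · d = |q|E d = (3.2×10⁻¹⁹)(1.49×10⁴)(0.237) ≈ 1.13×10⁻¹⁵ J.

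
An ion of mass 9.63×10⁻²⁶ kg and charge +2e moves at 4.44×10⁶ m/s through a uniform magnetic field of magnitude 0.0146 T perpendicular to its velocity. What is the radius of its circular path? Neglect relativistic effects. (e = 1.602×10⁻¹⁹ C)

r ≈ 91.4 m

The magnetic force provides the centripetal force: |q|vB = mv²/r.
r = mv/(|q|B) = (9.63×10⁻²⁶)(4.44×10⁶)/((3.204×10⁻¹⁹)(0.0146)) ≈ 91.4 m.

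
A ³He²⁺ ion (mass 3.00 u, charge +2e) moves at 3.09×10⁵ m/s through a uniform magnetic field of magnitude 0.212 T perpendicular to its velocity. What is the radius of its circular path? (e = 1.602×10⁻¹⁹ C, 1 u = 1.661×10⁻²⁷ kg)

r ≈ 0.0227 m

The magnetic force provides the centripetal force: |q|vB = mv²/r.
r = mv/(|q|B) = (4.983×10⁻²⁷)(3.09×10⁵)/((3.204×10⁻¹⁹)(0.212)) ≈ 0.0227 m.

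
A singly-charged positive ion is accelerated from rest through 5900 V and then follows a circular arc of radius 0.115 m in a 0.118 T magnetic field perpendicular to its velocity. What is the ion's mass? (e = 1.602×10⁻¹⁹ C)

m ≈ 2.50×10⁻²⁷ kg

Combine |q|V = ½mv² and r = mv/(|q|B): eliminate v to get m = qB²r²/(2V).
m = (1.602×10⁻¹⁹)(0.118)²(0.115)²/(2·5900) ≈ 2.50×10⁻²⁷ kg.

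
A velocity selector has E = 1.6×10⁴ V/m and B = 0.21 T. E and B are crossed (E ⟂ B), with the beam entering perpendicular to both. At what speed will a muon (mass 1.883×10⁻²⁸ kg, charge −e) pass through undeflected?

Straight-line motion ⇒ electric and magnetic forces cancel, so E = vB.
v = E/B = 1.6×10⁴/0.21 = 7.6×10⁴ m/s.
The result is independent of the particle's charge and mass.

v = 7.6×10⁴ m/s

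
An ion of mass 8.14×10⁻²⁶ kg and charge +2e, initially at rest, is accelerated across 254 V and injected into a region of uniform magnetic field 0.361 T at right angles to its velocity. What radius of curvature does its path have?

r ≈ 0.0315 m

Acceleration: |q|V = ½mv² ⇒ v = √(2|q|V/m) = √(2·3.204×10⁻¹⁹·254/8.14×10⁻²⁶) ≈ 4.472×10⁴ m/s.
In the field: r = mv/(|q|B) = (8.14×10⁻²⁶)(4.472×10⁴)/((3.204×10⁻¹⁹)(0.361)) ≈ 0.0315 m.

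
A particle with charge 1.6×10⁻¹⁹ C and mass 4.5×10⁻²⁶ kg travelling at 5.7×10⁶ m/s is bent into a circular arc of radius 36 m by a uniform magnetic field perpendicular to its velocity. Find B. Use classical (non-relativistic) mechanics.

B ≈ 0.045 T

From |q|vB = mv²/r, B = mv/(|q|r).
B = (4.5×10⁻²⁶)(5.7×10⁶)/((1.6×10⁻¹⁹)(36)) ≈ 0.045 T.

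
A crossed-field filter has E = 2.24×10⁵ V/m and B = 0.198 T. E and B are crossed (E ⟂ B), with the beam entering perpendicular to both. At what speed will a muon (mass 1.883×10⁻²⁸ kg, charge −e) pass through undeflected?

Zero net Lorentz force requires |qE| = |q v×B|, i.e. E = vB.
v = E/B = 2.24×10⁵/0.198 = 1.13×10⁶ m/s.
The result is independent of the particle's charge and mass.

v = 1.13×10⁶ m/s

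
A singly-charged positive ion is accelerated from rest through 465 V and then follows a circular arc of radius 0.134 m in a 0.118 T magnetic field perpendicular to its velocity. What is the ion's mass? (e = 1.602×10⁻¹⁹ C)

m ≈ 4.31×10⁻²⁶ kg

Combine |q|V = ½mv² and r = mv/(|q|B): eliminate v to get m = qB²r²/(2V).
m = (1.602×10⁻¹⁹)(0.118)²(0.134)²/(2·465) ≈ 4.31×10⁻²⁶ kg.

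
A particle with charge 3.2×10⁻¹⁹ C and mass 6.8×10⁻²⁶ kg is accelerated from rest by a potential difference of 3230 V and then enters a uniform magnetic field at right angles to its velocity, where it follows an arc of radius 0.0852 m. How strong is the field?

B ≈ 0.435 T

v = √(2|q|V/m) = √(2·3.2×10⁻¹⁹·3230/6.8×10⁻²⁶) ≈ 1.744×10⁵ m/s.
B = mv/(|q|r) = (6.8×10⁻²⁶)(1.744×10⁵)/((3.2×10⁻¹⁹)(0.0852)) ≈ 0.435 T.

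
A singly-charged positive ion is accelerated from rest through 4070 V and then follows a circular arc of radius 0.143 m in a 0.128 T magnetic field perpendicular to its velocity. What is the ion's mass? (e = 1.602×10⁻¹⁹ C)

Combine |q|V = ½mv² and r = mv/(|q|B): eliminate v to get m = qB²r²/(2V).
m = (1.602×10⁻¹⁹)(0.128)²(0.143)²/(2·4070) ≈ 6.59×10⁻²⁷ kg.

m ≈ 6.59×10⁻²⁷ kg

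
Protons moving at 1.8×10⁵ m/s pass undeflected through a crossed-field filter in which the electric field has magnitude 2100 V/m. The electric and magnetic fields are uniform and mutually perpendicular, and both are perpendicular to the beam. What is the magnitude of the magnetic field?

Balance of forces in the selector: qE = qvB ⇒ B = E/v.
B = 2100/1.8×10⁵ = 0.012 T.

B = 0.012 T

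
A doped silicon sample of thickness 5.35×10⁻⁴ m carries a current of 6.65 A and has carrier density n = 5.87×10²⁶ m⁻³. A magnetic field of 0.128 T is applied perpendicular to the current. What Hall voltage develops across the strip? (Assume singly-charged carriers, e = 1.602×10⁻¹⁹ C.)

V_H ≈ 1.69×10⁻⁵ V

V_H = IB/(n e t).
V_H = (6.65)(0.128)/((5.87×10²⁶)(1.602×10⁻¹⁹)(5.35×10⁻⁴)) ≈ 1.69×10⁻⁵ V.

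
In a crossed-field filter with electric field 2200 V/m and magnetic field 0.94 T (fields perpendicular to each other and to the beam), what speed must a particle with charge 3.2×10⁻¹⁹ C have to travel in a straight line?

v = 2300 m/s

Zero net Lorentz force requires |qE| = |q v×B|, i.e. E = vB.
v = E/B = 2200/0.94 = 2300 m/s.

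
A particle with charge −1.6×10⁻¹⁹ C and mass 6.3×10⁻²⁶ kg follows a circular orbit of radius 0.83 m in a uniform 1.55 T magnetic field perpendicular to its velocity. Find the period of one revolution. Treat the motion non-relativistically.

T ≈ 1.60×10⁻⁶ s

The cyclotron period depends only on m, q, B: T = 2πm/(|q|B).
T = 2π(6.3×10⁻²⁶)/((1.6×10⁻¹⁹)(1.55)) ≈ 1.60×10⁻⁶ s.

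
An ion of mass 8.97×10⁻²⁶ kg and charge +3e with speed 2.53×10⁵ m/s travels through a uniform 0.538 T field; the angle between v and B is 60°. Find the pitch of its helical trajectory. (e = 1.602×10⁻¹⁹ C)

v∥ = v cosθ = 2.53×10⁵·cos60° ≈ 1.265×10⁵ m/s.
T = 2πm/(|q|B) = 2π(8.97×10⁻²⁶)/((4.806×10⁻¹⁹)(0.538)) ≈ 2.180×10⁻⁶ s.
pitch = v∥ T = (1.265×10⁵)(2.180×10⁻⁶) ≈ 0.276 m.

p ≈ 0.276 m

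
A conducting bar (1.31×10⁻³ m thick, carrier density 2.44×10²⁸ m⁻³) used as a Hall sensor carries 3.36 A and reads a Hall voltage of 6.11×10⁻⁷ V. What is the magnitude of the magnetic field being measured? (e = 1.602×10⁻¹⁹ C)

B ≈ 0.931 T

From V_H = IB/(n e t), B = V_H n e t / I.
B = (6.11×10⁻⁷)(2.44×10²⁸)(1.602×10⁻¹⁹)(1.31×10⁻³)/3.36 ≈ 0.931 T.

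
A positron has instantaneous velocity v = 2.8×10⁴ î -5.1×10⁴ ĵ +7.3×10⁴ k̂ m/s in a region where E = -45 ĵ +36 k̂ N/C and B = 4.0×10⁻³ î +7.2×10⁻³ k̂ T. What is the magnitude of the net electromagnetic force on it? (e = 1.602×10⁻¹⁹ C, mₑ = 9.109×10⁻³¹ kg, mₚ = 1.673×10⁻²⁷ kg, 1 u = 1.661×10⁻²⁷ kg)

v×B = (-367, 90.4, 204) N/C.
E + v×B = (-367, 45.4, 240) N/C.
F = q(E + v×B) = (1.602×10⁻¹⁹ C)·(-367, 45.4, 240) = (-5.88×10⁻¹⁷, 7.27×10⁻¹⁸, 3.84×10⁻¹⁷) N.
|F| = 7.07×10⁻¹⁷ N.

|F| ≈ 7.07×10⁻¹⁷ N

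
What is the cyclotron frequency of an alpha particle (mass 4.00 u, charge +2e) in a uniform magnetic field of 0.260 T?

f = |q|B/(2πm).
f = (3.204×10⁻¹⁹)(0.260)/(2π·6.644×10⁻²⁷) ≈ 2.00×10⁶ Hz.

f ≈ 2.00×10⁶ Hz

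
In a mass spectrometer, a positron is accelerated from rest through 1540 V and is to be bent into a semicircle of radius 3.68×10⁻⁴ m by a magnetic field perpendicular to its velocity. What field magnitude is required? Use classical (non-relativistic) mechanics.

v = √(2|q|V/m) = √(2·1.602×10⁻¹⁹·1540/9.109×10⁻³¹) ≈ 2.327×10⁷ m/s.
B = mv/(|q|r) = (9.109×10⁻³¹)(2.327×10⁷)/((1.602×10⁻¹⁹)(3.68×10⁻⁴)) ≈ 0.360 T.

B ≈ 0.360 T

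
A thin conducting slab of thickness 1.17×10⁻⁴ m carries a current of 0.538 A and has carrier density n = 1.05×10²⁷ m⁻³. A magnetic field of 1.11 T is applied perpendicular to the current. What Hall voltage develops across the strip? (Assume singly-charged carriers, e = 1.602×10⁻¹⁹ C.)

V_H = IB/(n e t).
V_H = (0.538)(1.11)/((1.05×10²⁷)(1.602×10⁻¹⁹)(1.17×10⁻⁴)) ≈ 3.03×10⁻⁵ V.

V_H ≈ 3.03×10⁻⁵ V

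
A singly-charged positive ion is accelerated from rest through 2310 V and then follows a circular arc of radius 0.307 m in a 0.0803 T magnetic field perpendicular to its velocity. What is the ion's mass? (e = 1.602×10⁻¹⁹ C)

Combine |q|V = ½mv² and r = mv/(|q|B): eliminate v to get m = qB²r²/(2V).
m = (1.602×10⁻¹⁹)(0.0803)²(0.307)²/(2·2310) ≈ 2.11×10⁻²⁶ kg.

m ≈ 2.11×10⁻²⁶ kg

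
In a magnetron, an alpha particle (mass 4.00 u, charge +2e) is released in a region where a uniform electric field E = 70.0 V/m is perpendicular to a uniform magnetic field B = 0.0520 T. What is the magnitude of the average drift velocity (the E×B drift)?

v_d ≈ 1350 m/s

The E×B drift speed is v_d = E/B.
v_d = 70.0/0.0520 = 1350 m/s.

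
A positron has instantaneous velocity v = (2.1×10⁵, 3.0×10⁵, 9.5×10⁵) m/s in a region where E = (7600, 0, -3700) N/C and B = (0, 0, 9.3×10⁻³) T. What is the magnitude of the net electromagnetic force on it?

|F| ≈ 1.79×10⁻¹⁵ N

v×B = (2790, -1950, 0) N/C.
E + v×B = (1.04×10⁴, -1950, -3700) N/C.
F = q(E + v×B) = (1.602×10⁻¹⁹ C)·(1.04×10⁴, -1950, -3700) = (1.66×10⁻¹⁵, -3.13×10⁻¹⁶, -5.93×10⁻¹⁶) N.
|F| = 1.79×10⁻¹⁵ N.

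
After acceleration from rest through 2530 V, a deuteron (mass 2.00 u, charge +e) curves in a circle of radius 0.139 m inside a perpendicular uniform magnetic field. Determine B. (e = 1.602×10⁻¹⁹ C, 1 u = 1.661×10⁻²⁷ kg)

B ≈ 0.0737 T

v = √(2|q|V/m) = √(2·1.602×10⁻¹⁹·2530/3.322×10⁻²⁷) ≈ 4.940×10⁵ m/s.
B = mv/(|q|r) = (3.322×10⁻²⁷)(4.940×10⁵)/((1.602×10⁻¹⁹)(0.139)) ≈ 0.0737 T.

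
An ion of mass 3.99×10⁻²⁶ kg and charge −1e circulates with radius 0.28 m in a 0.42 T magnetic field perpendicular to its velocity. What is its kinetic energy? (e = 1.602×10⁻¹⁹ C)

KE ≈ 2.8×10⁴ eV

v = |q|Br/m, then KE = ½mv² = (qBr)²/(2m).
v = (1.602×10⁻¹⁹)(0.42)(0.28)/3.99×10⁻²⁶ ≈ 4.722×10⁵ m/s.
KE = ½(3.99×10⁻²⁶)(4.722×10⁵)² ≈ 4.4×10⁻¹⁵ J = 2.8×10⁴ eV.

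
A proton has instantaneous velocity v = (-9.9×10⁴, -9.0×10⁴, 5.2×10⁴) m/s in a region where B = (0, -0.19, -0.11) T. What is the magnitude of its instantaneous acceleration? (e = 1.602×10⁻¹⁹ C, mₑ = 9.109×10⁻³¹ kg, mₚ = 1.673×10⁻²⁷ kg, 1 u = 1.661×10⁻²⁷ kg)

|a| ≈ 2.81×10¹² m/s²

v×B = (1.98×10⁴, -1.09×10⁴, 1.88×10⁴) N/C.
F = q v×B = (1.602×10⁻¹⁹ C)·(1.98×10⁴, -1.09×10⁴, 1.88×10⁴) = (3.17×10⁻¹⁵, -1.74×10⁻¹⁵, 3.01×10⁻¹⁵) N.
|a| = |F|/m = 4.708×10⁻¹⁵/1.673×10⁻²⁷ ≈ 2.81×10¹² m/s².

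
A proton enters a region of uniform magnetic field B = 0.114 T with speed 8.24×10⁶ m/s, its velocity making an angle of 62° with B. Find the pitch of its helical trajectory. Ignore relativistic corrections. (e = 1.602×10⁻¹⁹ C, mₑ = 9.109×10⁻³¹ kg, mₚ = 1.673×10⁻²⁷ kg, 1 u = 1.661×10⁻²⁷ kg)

p ≈ 2.23 m

v∥ = v cosθ = 8.24×10⁶·cos62° ≈ 3.868×10⁶ m/s.
T = 2πm/(|q|B) = 2π(1.673×10⁻²⁷)/((1.602×10⁻¹⁹)(0.114)) ≈ 5.756×10⁻⁷ s.
pitch = v∥ T = (3.868×10⁶)(5.756×10⁻⁷) ≈ 2.23 m.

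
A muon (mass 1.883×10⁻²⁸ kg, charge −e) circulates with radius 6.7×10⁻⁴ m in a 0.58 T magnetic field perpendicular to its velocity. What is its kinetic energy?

v = |q|Br/m, then KE = ½mv² = (qBr)²/(2m).
v = (1.602×10⁻¹⁹)(0.58)(6.7×10⁻⁴)/1.883×10⁻²⁸ ≈ 3.306×10⁵ m/s.
KE = ½(1.883×10⁻²⁸)(3.306×10⁵)² ≈ 1.0×10⁻¹⁷ J = 64 eV.

KE ≈ 64 eV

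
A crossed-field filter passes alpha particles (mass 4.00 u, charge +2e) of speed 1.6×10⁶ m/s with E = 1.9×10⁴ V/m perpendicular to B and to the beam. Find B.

Balance of forces in the selector: qE = qvB ⇒ B = E/v.
B = 1.9×10⁴/1.6×10⁶ = 0.012 T.

B = 0.012 T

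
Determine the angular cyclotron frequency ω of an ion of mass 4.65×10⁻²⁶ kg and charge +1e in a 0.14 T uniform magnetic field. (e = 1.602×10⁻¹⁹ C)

ω ≈ 4.8×10⁵ rad/s

ω = |q|B/m.
ω = (1.602×10⁻¹⁹)(0.14)/4.65×10⁻²⁶ ≈ 4.8×10⁵ rad/s.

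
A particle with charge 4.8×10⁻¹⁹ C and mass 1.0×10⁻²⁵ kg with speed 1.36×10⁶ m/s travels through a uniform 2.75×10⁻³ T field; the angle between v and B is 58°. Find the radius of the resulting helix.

r ≈ 87.4 m

v⊥ = v sinθ = 1.36×10⁶·sin58° ≈ 1.153×10⁶ m/s.
r = m v⊥/(|q|B) = (1.0×10⁻²⁵)(1.153×10⁶)/((4.8×10⁻¹⁹)(2.75×10⁻³)) ≈ 87.4 m.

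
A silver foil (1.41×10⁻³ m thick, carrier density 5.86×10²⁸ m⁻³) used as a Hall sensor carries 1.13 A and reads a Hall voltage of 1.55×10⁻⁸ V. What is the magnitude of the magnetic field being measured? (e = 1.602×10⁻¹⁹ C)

From V_H = IB/(n e t), B = V_H n e t / I.
B = (1.55×10⁻⁸)(5.86×10²⁸)(1.602×10⁻¹⁹)(1.41×10⁻³)/1.13 ≈ 0.182 T.

B ≈ 0.182 T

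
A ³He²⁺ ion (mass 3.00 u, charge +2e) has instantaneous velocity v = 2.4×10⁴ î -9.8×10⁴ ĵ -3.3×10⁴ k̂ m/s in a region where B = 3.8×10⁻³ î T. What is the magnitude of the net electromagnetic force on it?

v×B = (0, -125, 372) N/C.
F = q v×B = (3.204×10⁻¹⁹ C)·(0, -125, 372) = (0, -4.02×10⁻¹⁷, 1.19×10⁻¹⁶) N.
|F| = 1.26×10⁻¹⁶ N.

|F| ≈ 1.26×10⁻¹⁶ N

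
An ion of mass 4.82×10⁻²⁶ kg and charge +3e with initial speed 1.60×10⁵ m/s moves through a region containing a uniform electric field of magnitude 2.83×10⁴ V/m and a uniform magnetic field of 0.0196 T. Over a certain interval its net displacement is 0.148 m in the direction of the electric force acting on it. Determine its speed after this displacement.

B does no work; ΔKE = |q|E d.
½mv_f² = ½mv₀² + |q|Ed = ½(4.82×10⁻²⁶)(1.60×10⁵)² + (4.806×10⁻¹⁹)(2.83×10⁴)(0.148) ≈ 6.170×10⁻¹⁶ J + 2.013×10⁻¹⁵ J ≈ 2.630×10⁻¹⁵ J.
v_f = √(2·2.630×10⁻¹⁵/4.82×10⁻²⁶) ≈ 3.30×10⁵ m/s.

v_f ≈ 3.30×10⁵ m/s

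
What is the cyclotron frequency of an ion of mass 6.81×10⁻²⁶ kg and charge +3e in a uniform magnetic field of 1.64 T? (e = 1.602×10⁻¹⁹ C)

f ≈ 1.84×10⁶ Hz

f = |q|B/(2πm).
f = (4.806×10⁻¹⁹)(1.64)/(2π·6.81×10⁻²⁶) ≈ 1.84×10⁶ Hz.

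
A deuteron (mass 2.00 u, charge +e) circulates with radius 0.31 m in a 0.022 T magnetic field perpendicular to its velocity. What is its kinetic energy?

v = |q|Br/m, then KE = ½mv² = (qBr)²/(2m).
v = (1.602×10⁻¹⁹)(0.022)(0.31)/3.322×10⁻²⁷ ≈ 3.289×10⁵ m/s.
KE = ½(3.322×10⁻²⁷)(3.289×10⁵)² ≈ 1.8×10⁻¹⁶ J = 1100 eV.

KE ≈ 1100 eV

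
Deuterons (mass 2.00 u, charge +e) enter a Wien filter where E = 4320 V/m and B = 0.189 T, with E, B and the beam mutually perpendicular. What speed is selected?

v = 2.29×10⁴ m/s

For undeflected motion the electric and magnetic forces balance: qE = qvB.
v = E/B = 4320/0.189 = 2.29×10⁴ m/s.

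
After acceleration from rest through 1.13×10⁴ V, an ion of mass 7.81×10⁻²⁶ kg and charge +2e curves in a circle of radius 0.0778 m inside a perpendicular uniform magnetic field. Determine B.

v = √(2|q|V/m) = √(2·3.204×10⁻¹⁹·1.13×10⁴/7.81×10⁻²⁶) ≈ 3.045×10⁵ m/s.
B = mv/(|q|r) = (7.81×10⁻²⁶)(3.045×10⁵)/((3.204×10⁻¹⁹)(0.0778)) ≈ 0.954 T.

B ≈ 0.954 T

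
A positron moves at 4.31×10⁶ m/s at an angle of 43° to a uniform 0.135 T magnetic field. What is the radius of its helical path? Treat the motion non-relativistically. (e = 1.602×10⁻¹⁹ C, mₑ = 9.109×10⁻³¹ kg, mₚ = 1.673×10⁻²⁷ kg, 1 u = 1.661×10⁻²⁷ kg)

r ≈ 1.24×10⁻⁴ m

v⊥ = v sinθ = 4.31×10⁶·sin43° ≈ 2.939×10⁶ m/s.
r = m v⊥/(|q|B) = (9.109×10⁻³¹)(2.939×10⁶)/((1.602×10⁻¹⁹)(0.135)) ≈ 1.24×10⁻⁴ m.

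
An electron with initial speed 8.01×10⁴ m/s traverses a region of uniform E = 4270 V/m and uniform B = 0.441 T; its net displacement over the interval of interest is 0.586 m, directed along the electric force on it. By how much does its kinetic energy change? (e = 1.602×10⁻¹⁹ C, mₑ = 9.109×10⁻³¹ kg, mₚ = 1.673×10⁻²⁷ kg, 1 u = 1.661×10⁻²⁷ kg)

The magnetic force is always ⟂ v and does no work; only the electric force changes KE.
ΔKE = F_E · d = |q|E d = (1.602×10⁻¹⁹)(4270)(0.586) ≈ 4.01×10⁻¹⁶ J.

ΔKE ≈ 4.01×10⁻¹⁶ J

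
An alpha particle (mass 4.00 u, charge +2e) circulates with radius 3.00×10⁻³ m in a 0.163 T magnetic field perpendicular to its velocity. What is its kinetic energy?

v = |q|Br/m, then KE = ½mv² = (qBr)²/(2m).
v = (3.204×10⁻¹⁹)(0.163)(3.00×10⁻³)/6.644×10⁻²⁷ ≈ 2.358×10⁴ m/s.
KE = ½(6.644×10⁻²⁷)(2.358×10⁴)² ≈ 1.85×10⁻¹⁸ J.

KE ≈ 1.85×10⁻¹⁸ J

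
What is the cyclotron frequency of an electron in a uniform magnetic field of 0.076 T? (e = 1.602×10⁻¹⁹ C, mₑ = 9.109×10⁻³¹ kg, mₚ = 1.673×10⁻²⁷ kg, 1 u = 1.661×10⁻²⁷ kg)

f ≈ 2.1×10⁹ Hz

f = |q|B/(2πm).
f = (1.602×10⁻¹⁹)(0.076)/(2π·9.109×10⁻³¹) ≈ 2.1×10⁹ Hz.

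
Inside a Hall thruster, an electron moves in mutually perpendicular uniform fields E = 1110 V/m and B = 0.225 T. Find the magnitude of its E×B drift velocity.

v_d ≈ 4930 m/s

The steady drift has the magnetic force balancing the electric force, so v_d = E/B.
v_d = 1110/0.225 = 4930 m/s.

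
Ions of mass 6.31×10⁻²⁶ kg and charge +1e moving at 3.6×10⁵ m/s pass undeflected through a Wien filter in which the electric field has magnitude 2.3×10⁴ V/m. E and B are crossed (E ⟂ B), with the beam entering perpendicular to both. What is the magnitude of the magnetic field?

B = 0.064 T

Balance of forces in the selector: qE = qvB ⇒ B = E/v.
B = 2.3×10⁴/3.6×10⁵ = 0.064 T.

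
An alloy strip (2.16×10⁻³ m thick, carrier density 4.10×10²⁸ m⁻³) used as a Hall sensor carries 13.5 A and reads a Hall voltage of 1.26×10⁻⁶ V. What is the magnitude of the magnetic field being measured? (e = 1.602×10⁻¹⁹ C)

From V_H = IB/(n e t), B = V_H n e t / I.
B = (1.26×10⁻⁶)(4.10×10²⁸)(1.602×10⁻¹⁹)(2.16×10⁻³)/13.5 ≈ 1.32 T.

B ≈ 1.32 T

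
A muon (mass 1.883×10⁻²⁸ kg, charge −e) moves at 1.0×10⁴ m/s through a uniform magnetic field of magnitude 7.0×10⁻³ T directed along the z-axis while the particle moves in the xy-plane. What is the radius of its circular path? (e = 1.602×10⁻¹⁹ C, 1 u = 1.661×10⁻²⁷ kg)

r ≈ 1.7×10⁻³ m

The magnetic force provides the centripetal force: |q|vB = mv²/r.
r = mv/(|q|B) = (1.883×10⁻²⁸)(1.0×10⁴)/((1.602×10⁻¹⁹)(7.0×10⁻³)) ≈ 1.7×10⁻³ m.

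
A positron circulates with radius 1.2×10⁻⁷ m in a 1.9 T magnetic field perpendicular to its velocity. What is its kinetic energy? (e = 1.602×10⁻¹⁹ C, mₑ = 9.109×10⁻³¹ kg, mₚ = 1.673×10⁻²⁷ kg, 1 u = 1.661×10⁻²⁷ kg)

v = |q|Br/m, then KE = ½mv² = (qBr)²/(2m).
v = (1.602×10⁻¹⁹)(1.9)(1.2×10⁻⁷)/9.109×10⁻³¹ ≈ 4.010×10⁴ m/s.
KE = ½(9.109×10⁻³¹)(4.010×10⁴)² ≈ 7.3×10⁻²² J.

KE ≈ 7.3×10⁻²² J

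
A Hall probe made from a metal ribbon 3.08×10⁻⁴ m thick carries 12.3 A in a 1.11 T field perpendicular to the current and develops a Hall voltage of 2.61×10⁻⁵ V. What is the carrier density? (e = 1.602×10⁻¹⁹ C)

n ≈ 1.06×10²⁸ m⁻³

From V_H = IB/(n e t), n = IB/(V_H e t).
n = (12.3)(1.11)/((2.61×10⁻⁵)(1.602×10⁻¹⁹)(3.08×10⁻⁴)) ≈ 1.06×10²⁸ m⁻³.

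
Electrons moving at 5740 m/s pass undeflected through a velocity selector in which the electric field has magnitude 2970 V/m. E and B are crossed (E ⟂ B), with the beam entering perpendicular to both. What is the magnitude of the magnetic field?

B = 0.517 T

Balance of forces in the selector: qE = qvB ⇒ B = E/v.
B = 2970/5740 = 0.517 T.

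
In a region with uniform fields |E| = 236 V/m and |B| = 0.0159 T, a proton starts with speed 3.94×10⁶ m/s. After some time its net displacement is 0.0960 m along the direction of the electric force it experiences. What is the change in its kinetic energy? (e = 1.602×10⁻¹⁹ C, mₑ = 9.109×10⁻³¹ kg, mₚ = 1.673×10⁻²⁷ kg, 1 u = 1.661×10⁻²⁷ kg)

The magnetic force is always ⟂ v and does no work; only the electric force changes KE.
ΔKE = F_E · d = |q|E d = (1.602×10⁻¹⁹)(236)(0.0960) ≈ 3.63×10⁻¹⁸ J.

ΔKE ≈ 3.63×10⁻¹⁸ J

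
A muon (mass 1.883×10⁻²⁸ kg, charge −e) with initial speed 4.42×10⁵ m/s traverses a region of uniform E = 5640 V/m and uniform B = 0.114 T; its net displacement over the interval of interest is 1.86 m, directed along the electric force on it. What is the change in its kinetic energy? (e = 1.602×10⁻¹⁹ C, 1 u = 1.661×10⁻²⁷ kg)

The magnetic force is always ⟂ v and does no work; only the electric force changes KE.
ΔKE = F_E · d = |q|E d = (1.602×10⁻¹⁹)(5640)(1.86) ≈ 1.68×10⁻¹⁵ J.

ΔKE ≈ 1.68×10⁻¹⁵ J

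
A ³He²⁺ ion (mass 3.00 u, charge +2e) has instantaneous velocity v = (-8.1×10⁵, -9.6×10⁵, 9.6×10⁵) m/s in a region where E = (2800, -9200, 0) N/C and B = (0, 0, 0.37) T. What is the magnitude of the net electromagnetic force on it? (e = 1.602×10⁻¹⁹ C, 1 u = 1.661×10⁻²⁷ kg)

|F| ≈ 1.46×10⁻¹³ N

v×B = (-3.55×10⁵, 3.00×10⁵, 0) N/C.
E + v×B = (-3.52×10⁵, 2.90×10⁵, 0) N/C.
F = q(E + v×B) = (3.204×10⁻¹⁹ C)·(-3.52×10⁵, 2.90×10⁵, 0) = (-1.13×10⁻¹³, 9.31×10⁻¹⁴, 0) N.
|F| = 1.46×10⁻¹³ N.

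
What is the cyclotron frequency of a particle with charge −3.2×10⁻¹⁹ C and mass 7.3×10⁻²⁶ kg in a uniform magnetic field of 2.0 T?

f ≈ 1.4×10⁶ Hz

f = |q|B/(2πm).
f = (3.2×10⁻¹⁹)(2.0)/(2π·7.3×10⁻²⁶) ≈ 1.4×10⁶ Hz.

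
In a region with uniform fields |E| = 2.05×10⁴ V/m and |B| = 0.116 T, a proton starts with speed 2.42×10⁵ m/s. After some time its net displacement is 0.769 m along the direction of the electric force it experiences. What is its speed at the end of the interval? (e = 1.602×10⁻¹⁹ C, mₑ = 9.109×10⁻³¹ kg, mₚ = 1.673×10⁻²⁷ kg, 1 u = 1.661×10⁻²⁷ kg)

B does no work; ΔKE = |q|E d.
½mv_f² = ½mv₀² + |q|Ed = ½(1.673×10⁻²⁷)(2.42×10⁵)² + (1.602×10⁻¹⁹)(2.05×10⁴)(0.769) ≈ 4.899×10⁻¹⁷ J + 2.525×10⁻¹⁵ J ≈ 2.574×10⁻¹⁵ J.
v_f = √(2·2.574×10⁻¹⁵/1.673×10⁻²⁷) ≈ 1.75×10⁶ m/s.

v_f ≈ 1.75×10⁶ m/s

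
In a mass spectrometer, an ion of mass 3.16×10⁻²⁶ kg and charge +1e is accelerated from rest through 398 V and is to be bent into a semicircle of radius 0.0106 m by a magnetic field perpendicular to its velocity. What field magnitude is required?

v = √(2|q|V/m) = √(2·1.602×10⁻¹⁹·398/3.16×10⁻²⁶) ≈ 6.352×10⁴ m/s.
B = mv/(|q|r) = (3.16×10⁻²⁶)(6.352×10⁴)/((1.602×10⁻¹⁹)(0.0106)) ≈ 1.18 T.

B ≈ 1.18 T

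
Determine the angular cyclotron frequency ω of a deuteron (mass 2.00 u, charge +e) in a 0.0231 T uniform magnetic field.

ω = |q|B/m.
ω = (1.602×10⁻¹⁹)(0.0231)/3.322×10⁻²⁷ ≈ 1.11×10⁶ rad/s.

ω ≈ 1.11×10⁶ rad/s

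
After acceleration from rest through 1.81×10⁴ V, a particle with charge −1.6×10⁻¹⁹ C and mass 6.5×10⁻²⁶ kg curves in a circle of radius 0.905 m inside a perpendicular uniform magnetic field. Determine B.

B ≈ 0.134 T

v = √(2|q|V/m) = √(2·1.6×10⁻¹⁹·1.81×10⁴/6.5×10⁻²⁶) ≈ 2.985×10⁵ m/s.
B = mv/(|q|r) = (6.5×10⁻²⁶)(2.985×10⁵)/((1.6×10⁻¹⁹)(0.905)) ≈ 0.134 T.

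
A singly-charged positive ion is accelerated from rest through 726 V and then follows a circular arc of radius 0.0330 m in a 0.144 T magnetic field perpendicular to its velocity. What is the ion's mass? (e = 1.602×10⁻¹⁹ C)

m ≈ 2.49×10⁻²⁷ kg

Combine |q|V = ½mv² and r = mv/(|q|B): eliminate v to get m = qB²r²/(2V).
m = (1.602×10⁻¹⁹)(0.144)²(0.0330)²/(2·726) ≈ 2.49×10⁻²⁷ kg.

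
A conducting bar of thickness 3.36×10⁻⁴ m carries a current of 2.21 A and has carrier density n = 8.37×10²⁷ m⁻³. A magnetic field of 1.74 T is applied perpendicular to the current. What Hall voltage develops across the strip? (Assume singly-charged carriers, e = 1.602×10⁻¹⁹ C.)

V_H ≈ 8.54×10⁻⁶ V

V_H = IB/(n e t).
V_H = (2.21)(1.74)/((8.37×10²⁷)(1.602×10⁻¹⁹)(3.36×10⁻⁴)) ≈ 8.54×10⁻⁶ V.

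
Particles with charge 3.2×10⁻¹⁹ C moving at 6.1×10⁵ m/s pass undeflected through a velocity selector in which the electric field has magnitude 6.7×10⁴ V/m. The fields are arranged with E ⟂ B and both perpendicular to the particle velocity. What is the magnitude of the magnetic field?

B = 0.11 T

Balance of forces in the selector: qE = qvB ⇒ B = E/v.
B = 6.7×10⁴/6.1×10⁵ = 0.11 T.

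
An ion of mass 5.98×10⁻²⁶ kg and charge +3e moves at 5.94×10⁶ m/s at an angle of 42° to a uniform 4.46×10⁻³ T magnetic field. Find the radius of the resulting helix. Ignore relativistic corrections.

r ≈ 111 m

v⊥ = v sinθ = 5.94×10⁶·sin42° ≈ 3.975×10⁶ m/s.
r = m v⊥/(|q|B) = (5.98×10⁻²⁶)(3.975×10⁶)/((4.806×10⁻¹⁹)(4.46×10⁻³)) ≈ 111 m.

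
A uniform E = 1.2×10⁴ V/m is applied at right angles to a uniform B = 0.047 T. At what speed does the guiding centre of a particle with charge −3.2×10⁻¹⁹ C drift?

The E×B drift speed is v_d = E/B.
v_d = 1.2×10⁴/0.047 = 2.6×10⁵ m/s.

v_d ≈ 2.6×10⁵ m/s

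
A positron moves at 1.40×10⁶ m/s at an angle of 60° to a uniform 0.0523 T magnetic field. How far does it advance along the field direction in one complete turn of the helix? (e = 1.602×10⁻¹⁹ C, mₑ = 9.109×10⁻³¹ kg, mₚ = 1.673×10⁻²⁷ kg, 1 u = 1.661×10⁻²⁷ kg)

v∥ = v cosθ = 1.40×10⁶·cos60° ≈ 7.000×10⁵ m/s.
T = 2πm/(|q|B) = 2π(9.109×10⁻³¹)/((1.602×10⁻¹⁹)(0.0523)) ≈ 6.831×10⁻¹⁰ s.
pitch = v∥ T = (7.000×10⁵)(6.831×10⁻¹⁰) ≈ 4.78×10⁻⁴ m.

p ≈ 4.78×10⁻⁴ m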